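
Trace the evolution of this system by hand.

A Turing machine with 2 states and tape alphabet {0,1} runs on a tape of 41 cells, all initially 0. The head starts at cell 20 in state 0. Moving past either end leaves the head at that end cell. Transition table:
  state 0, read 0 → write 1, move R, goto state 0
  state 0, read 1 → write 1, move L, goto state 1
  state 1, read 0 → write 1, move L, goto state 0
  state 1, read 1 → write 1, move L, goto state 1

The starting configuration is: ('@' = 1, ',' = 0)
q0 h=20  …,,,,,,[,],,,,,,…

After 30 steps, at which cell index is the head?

t=0: q0 h=20  …,,,,,,[,],,,,,,…
t=1: q0 h=21  …,,,,,@[,],,,,,,…
t=2: q0 h=22  …,,,,@@[,],,,,,,…
t=3: q0 h=23  …,,,@@@[,],,,,,,…
t=4: q0 h=24  …,,@@@@[,],,,,,,…
t=5: q0 h=25  …,@@@@@[,],,,,,,…
t=6: q0 h=26  …@@@@@@[,],,,,,,…
t=7: q0 h=27  …@@@@@@[,],,,,,,…
t=8: q0 h=28  …@@@@@@[,],,,,,,…
t=9: q0 h=29  …@@@@@@[,],,,,,,…
t=10: q0 h=30  …@@@@@@[,],,,,,,…
t=11: q0 h=31  …@@@@@@[,],,,,,,…
t=12: q0 h=32  …@@@@@@[,],,,,,,…
t=13: q0 h=33  …@@@@@@[,],,,,,,…
t=14: q0 h=34  …@@@@@@[,],,,,,,|
t=15: q0 h=35  …@@@@@@[,],,,,,|
t=16: q0 h=36  …@@@@@@[,],,,,|
t=17: q0 h=37  …@@@@@@[,],,,|
t=18: q0 h=38  …@@@@@@[,],,|
t=19: q0 h=39  …@@@@@@[,],|
t=20: q0 h=40  …@@@@@@[,]|
t=21: q0 h=40  …@@@@@@[@]|
t=22: q1 h=39  …@@@@@@[@]@|
t=23: q1 h=38  …@@@@@@[@]@@|
t=24: q1 h=37  …@@@@@@[@]@@@|
t=25: q1 h=36  …@@@@@@[@]@@@@|
t=26: q1 h=35  …@@@@@@[@]@@@@@|
t=27: q1 h=34  …@@@@@@[@]@@@@@@|
t=28: q1 h=33  …@@@@@@[@]@@@@@@…
t=29: q1 h=32  …@@@@@@[@]@@@@@@…
t=30: q1 h=31  …@@@@@@[@]@@@@@@…

31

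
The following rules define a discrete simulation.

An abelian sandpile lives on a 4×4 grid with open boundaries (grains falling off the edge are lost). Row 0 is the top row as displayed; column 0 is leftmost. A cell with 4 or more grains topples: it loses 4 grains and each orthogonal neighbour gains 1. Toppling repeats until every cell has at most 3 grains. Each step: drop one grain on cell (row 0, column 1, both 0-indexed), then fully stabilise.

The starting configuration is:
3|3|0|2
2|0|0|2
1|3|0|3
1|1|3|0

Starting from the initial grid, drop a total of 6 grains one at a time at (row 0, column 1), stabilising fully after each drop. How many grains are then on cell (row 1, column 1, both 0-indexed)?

step 0: 3|3|0|2
2|0|0|2
1|3|0|3
1|1|3|0
step 1: 0|1|1|2
3|1|0|2
1|3|0|3
1|1|3|0
step 2: 0|2|1|2
3|1|0|2
1|3|0|3
1|1|3|0
step 3: 0|3|1|2
3|1|0|2
1|3|0|3
1|1|3|0
step 4: 1|0|2|2
3|2|0|2
1|3|0|3
1|1|3|0
step 5: 1|1|2|2
3|2|0|2
1|3|0|3
1|1|3|0
step 6: 1|2|2|2
3|2|0|2
1|3|0|3
1|1|3|0

2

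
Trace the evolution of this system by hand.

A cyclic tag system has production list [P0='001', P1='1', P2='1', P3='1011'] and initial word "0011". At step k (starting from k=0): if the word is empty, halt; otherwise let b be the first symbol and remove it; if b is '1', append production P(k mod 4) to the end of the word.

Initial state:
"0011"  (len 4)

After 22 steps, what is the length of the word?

20

t=0: "0011"  (len 4)
t=1: "011"  (len 3)
t=2: "11"  (len 2)
t=3: "11"  (len 2)
t=4: "11011"  (len 5)
t=5: "1011001"  (len 7)
t=6: "0110011"  (len 7)
t=7: "110011"  (len 6)
t=8: "100111011"  (len 9)
t=9: "00111011001"  (len 11)
t=10: "0111011001"  (len 10)
t=11: "111011001"  (len 9)
t=12: "110110011011"  (len 12)
t=13: "10110011011001"  (len 14)
t=14: "01100110110011"  (len 14)
t=15: "1100110110011"  (len 13)
t=16: "1001101100111011"  (len 16)
t=17: "001101100111011001"  (len 18)
t=18: "01101100111011001"  (len 17)
t=19: "1101100111011001"  (len 16)
t=20: "1011001110110011011"  (len 19)
t=21: "011001110110011011001"  (len 21)
t=22: "11001110110011011001"  (len 20)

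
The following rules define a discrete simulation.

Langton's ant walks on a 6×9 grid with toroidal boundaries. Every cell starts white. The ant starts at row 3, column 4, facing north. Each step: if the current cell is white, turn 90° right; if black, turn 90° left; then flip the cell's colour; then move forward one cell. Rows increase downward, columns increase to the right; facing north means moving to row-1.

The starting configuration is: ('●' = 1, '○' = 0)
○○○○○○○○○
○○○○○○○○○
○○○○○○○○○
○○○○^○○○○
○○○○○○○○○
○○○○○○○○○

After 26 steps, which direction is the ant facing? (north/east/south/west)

gen 0: ○○○○○○○○○
○○○○○○○○○
○○○○○○○○○
○○○○^○○○○
○○○○○○○○○
○○○○○○○○○
gen 1: ○○○○○○○○○
○○○○○○○○○
○○○○○○○○○
○○○○●>○○○
○○○○○○○○○
○○○○○○○○○
gen 2: ○○○○○○○○○
○○○○○○○○○
○○○○○○○○○
○○○○●●○○○
○○○○○v○○○
○○○○○○○○○
gen 3: ○○○○○○○○○
○○○○○○○○○
○○○○○○○○○
○○○○●●○○○
○○○○<●○○○
○○○○○○○○○
gen 4: ○○○○○○○○○
○○○○○○○○○
○○○○○○○○○
○○○○^●○○○
○○○○●●○○○
○○○○○○○○○
gen 5: ○○○○○○○○○
○○○○○○○○○
○○○○○○○○○
○○○<○●○○○
○○○○●●○○○
○○○○○○○○○
gen 6: ○○○○○○○○○
○○○○○○○○○
○○○^○○○○○
○○○●○●○○○
○○○○●●○○○
○○○○○○○○○
gen 7: ○○○○○○○○○
○○○○○○○○○
○○○●>○○○○
○○○●○●○○○
○○○○●●○○○
○○○○○○○○○
gen 8: ○○○○○○○○○
○○○○○○○○○
○○○●●○○○○
○○○●v●○○○
○○○○●●○○○
○○○○○○○○○
gen 9: ○○○○○○○○○
○○○○○○○○○
○○○●●○○○○
○○○<●●○○○
○○○○●●○○○
○○○○○○○○○
gen 10: ○○○○○○○○○
○○○○○○○○○
○○○●●○○○○
○○○○●●○○○
○○○v●●○○○
○○○○○○○○○
gen 11: ○○○○○○○○○
○○○○○○○○○
○○○●●○○○○
○○○○●●○○○
○○<●●●○○○
○○○○○○○○○
gen 12: ○○○○○○○○○
○○○○○○○○○
○○○●●○○○○
○○^○●●○○○
○○●●●●○○○
○○○○○○○○○
gen 13: ○○○○○○○○○
○○○○○○○○○
○○○●●○○○○
○○●>●●○○○
○○●●●●○○○
○○○○○○○○○
gen 14: ○○○○○○○○○
○○○○○○○○○
○○○●●○○○○
○○●●●●○○○
○○●v●●○○○
○○○○○○○○○
gen 15: ○○○○○○○○○
○○○○○○○○○
○○○●●○○○○
○○●●●●○○○
○○●○>●○○○
○○○○○○○○○
gen 16: ○○○○○○○○○
○○○○○○○○○
○○○●●○○○○
○○●●^●○○○
○○●○○●○○○
○○○○○○○○○
gen 17: ○○○○○○○○○
○○○○○○○○○
○○○●●○○○○
○○●<○●○○○
○○●○○●○○○
○○○○○○○○○
gen 18: ○○○○○○○○○
○○○○○○○○○
○○○●●○○○○
○○●○○●○○○
○○●v○●○○○
○○○○○○○○○
gen 19: ○○○○○○○○○
○○○○○○○○○
○○○●●○○○○
○○●○○●○○○
○○<●○●○○○
○○○○○○○○○
gen 20: ○○○○○○○○○
○○○○○○○○○
○○○●●○○○○
○○●○○●○○○
○○○●○●○○○
○○v○○○○○○
gen 21: ○○○○○○○○○
○○○○○○○○○
○○○●●○○○○
○○●○○●○○○
○○○●○●○○○
○<●○○○○○○
gen 22: ○○○○○○○○○
○○○○○○○○○
○○○●●○○○○
○○●○○●○○○
○^○●○●○○○
○●●○○○○○○
gen 23: ○○○○○○○○○
○○○○○○○○○
○○○●●○○○○
○○●○○●○○○
○●>●○●○○○
○●●○○○○○○
gen 24: ○○○○○○○○○
○○○○○○○○○
○○○●●○○○○
○○●○○●○○○
○●●●○●○○○
○●v○○○○○○
gen 25: ○○○○○○○○○
○○○○○○○○○
○○○●●○○○○
○○●○○●○○○
○●●●○●○○○
○●○>○○○○○
gen 26: ○○○v○○○○○
○○○○○○○○○
○○○●●○○○○
○○●○○●○○○
○●●●○●○○○
○●○●○○○○○

south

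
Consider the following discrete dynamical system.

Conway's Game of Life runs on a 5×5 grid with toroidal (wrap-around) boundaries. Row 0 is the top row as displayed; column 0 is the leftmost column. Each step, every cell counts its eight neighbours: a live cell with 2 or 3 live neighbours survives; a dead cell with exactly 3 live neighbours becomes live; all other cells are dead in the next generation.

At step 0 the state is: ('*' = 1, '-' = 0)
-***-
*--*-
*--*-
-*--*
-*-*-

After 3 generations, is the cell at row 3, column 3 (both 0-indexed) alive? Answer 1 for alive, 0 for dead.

0

k=0  -***-
*--*-
*--*-
-*--*
-*-*-
k=1  **-*-
*--*-
****-
-*-**
-*-**
k=2  -*-*-
---*-
-----
-----
-*---
k=3  -----
--*--
-----
-----
--*--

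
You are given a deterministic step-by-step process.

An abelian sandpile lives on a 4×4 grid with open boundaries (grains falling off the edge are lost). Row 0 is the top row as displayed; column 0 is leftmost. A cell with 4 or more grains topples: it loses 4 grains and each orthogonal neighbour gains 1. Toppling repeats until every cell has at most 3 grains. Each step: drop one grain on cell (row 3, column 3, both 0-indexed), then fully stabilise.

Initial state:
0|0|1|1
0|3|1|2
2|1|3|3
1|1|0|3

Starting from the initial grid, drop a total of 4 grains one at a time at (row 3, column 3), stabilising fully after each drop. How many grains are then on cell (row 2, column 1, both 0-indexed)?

2

step 0: 0|0|1|1
0|3|1|2
2|1|3|3
1|1|0|3
step 1: 0|0|1|1
0|3|2|3
2|2|0|1
1|1|2|1
step 2: 0|0|1|1
0|3|2|3
2|2|0|1
1|1|2|2
step 3: 0|0|1|1
0|3|2|3
2|2|0|1
1|1|2|3
step 4: 0|0|1|1
0|3|2|3
2|2|0|2
1|1|3|0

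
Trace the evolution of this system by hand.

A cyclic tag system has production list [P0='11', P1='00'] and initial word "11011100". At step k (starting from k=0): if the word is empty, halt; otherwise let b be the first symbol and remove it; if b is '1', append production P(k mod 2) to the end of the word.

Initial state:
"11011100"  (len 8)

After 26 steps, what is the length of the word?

[0] "11011100"  (len 8)
[1] "101110011"  (len 9)
[2] "0111001100"  (len 10)
[3] "111001100"  (len 9)
[4] "1100110000"  (len 10)
[5] "10011000011"  (len 11)
[6] "001100001100"  (len 12)
[7] "01100001100"  (len 11)
[8] "1100001100"  (len 10)
[9] "10000110011"  (len 11)
[10] "000011001100"  (len 12)
[11] "00011001100"  (len 11)
[12] "0011001100"  (len 10)
[13] "011001100"  (len 9)
[14] "11001100"  (len 8)
[15] "100110011"  (len 9)
[16] "0011001100"  (len 10)
[17] "011001100"  (len 9)
[18] "11001100"  (len 8)
[19] "100110011"  (len 9)
[20] "0011001100"  (len 10)
[21] "011001100"  (len 9)
[22] "11001100"  (len 8)
[23] "100110011"  (len 9)
[24] "0011001100"  (len 10)
[25] "011001100"  (len 9)
[26] "11001100"  (len 8)

8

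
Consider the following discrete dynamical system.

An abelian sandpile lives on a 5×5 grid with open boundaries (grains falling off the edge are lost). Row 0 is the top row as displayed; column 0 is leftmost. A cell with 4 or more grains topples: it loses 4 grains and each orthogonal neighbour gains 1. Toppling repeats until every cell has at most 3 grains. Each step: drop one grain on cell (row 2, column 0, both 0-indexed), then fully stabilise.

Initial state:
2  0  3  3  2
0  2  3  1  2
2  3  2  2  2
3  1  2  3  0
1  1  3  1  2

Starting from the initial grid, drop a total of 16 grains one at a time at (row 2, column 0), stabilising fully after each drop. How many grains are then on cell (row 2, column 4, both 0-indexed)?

3

gen 0: 2  0  3  3  2
0  2  3  1  2
2  3  2  2  2
3  1  2  3  0
1  1  3  1  2
gen 1: 2  0  3  3  2
0  2  3  1  2
3  3  2  2  2
3  1  2  3  0
1  1  3  1  2
gen 2: 2  0  3  3  2
1  3  3  1  2
2  0  3  2  2
0  3  2  3  0
2  1  3  1  2
gen 3: 2  0  3  3  2
1  3  3  1  2
3  0  3  2  2
0  3  2  3  0
2  1  3  1  2
gen 4: 2  0  3  3  2
2  3  3  1  2
0  1  3  2  2
1  3  2  3  0
2  1  3  1  2
gen 5: 2  0  3  3  2
2  3  3  1  2
1  1  3  2  2
1  3  2  3  0
2  1  3  1  2
gen 6: 2  0  3  3  2
2  3  3  1  2
2  1  3  2  2
1  3  2  3  0
2  1  3  1  2
gen 7: 2  0  3  3  2
2  3  3  1  2
3  1  3  2  2
1  3  2  3  0
2  1  3  1  2
gen 8: 2  0  3  3  2
3  3  3  1  2
0  2  3  2  2
2  3  2  3  0
2  1  3  1  2
gen 9: 2  0  3  3  2
3  3  3  1  2
1  2  3  2  2
2  3  2  3  0
2  1  3  1  2
gen 10: 2  0  3  3  2
3  3  3  1  2
2  2  3  2  2
2  3  2  3  0
2  1  3  1  2
gen 11: 2  0  3  3  2
3  3  3  1  2
3  2  3  2  2
2  3  2  3  0
2  1  3  1  2
gen 12: 3  2  1  1  3
1  2  3  0  3
3  2  3  1  3
0  2  2  1  1
3  3  0  3  2
gen 13: 3  2  1  1  3
2  2  3  0  3
0  3  3  1  3
1  2  2  1  1
3  3  0  3  2
gen 14: 3  2  1  1  3
2  2  3  0  3
1  3  3  1  3
1  2  2  1  1
3  3  0  3  2
gen 15: 3  2  1  1  3
2  2  3  0  3
2  3  3  1  3
1  2  2  1  1
3  3  0  3  2
gen 16: 3  2  1  1  3
2  2  3  0  3
3  3  3  1  3
1  2  2  1  1
3  3  0  3  2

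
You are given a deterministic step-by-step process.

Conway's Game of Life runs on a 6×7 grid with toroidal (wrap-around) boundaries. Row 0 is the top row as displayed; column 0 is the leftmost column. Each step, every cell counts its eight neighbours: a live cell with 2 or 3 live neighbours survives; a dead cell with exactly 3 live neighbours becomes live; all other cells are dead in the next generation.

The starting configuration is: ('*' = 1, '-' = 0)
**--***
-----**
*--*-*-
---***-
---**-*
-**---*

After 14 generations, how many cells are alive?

k=0  **--***
-----**
*--*-*-
---***-
---**-*
-**---*
k=1  -**-*--
-*-----
---*---
--*----
*-----*
-**----
k=2  *--*---
-*-*---
--*----
-------
*-*----
--**---
k=3  -*-**--
-*-*---
--*----
-*-----
-***---
--**---
k=4  -*--*--
-*-**--
-**----
-*-*---
-*-*---
-------
k=5  --***--
**-**--
**--*--
**-*---
-------
--*----
k=6  ----*--
*----*-
----*-*
***----
-**----
--*----
k=7  -------
----***
-----**
*-**---
*--*---
-***---
k=8  --****-
----*-*
*--*---
*****--
*---*--
-***---
k=9  -*---*-
--*---*
*----**
*-*-*-*
*---*--
-*---*-
k=10  ***--**
-*-----
---*---
---**--
*--**--
**--***
k=11  --*-*--
-*----*
--***--
--*----
***----
-------
k=12  -------
-*--**-
-***---
-------
-**----
--**---
k=13  --***--
-*-**--
-****--
---*---
-***---
-***---
k=14  -------
-*---*-
-*-----
-------
-*--*--
-------

5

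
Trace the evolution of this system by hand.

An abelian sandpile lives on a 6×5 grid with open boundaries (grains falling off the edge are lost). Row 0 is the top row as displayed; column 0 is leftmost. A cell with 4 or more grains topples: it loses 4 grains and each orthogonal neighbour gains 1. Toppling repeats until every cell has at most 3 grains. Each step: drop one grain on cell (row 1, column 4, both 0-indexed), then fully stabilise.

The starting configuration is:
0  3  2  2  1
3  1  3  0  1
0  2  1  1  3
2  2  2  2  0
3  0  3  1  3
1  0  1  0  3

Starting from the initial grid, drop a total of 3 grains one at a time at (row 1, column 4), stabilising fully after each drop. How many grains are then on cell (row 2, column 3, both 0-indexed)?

gen 0: 0  3  2  2  1
3  1  3  0  1
0  2  1  1  3
2  2  2  2  0
3  0  3  1  3
1  0  1  0  3
gen 1: 0  3  2  2  1
3  1  3  0  2
0  2  1  1  3
2  2  2  2  0
3  0  3  1  3
1  0  1  0  3
gen 2: 0  3  2  2  1
3  1  3  0  3
0  2  1  1  3
2  2  2  2  0
3  0  3  1  3
1  0  1  0  3
gen 3: 0  3  2  2  2
3  1  3  1  1
0  2  1  2  0
2  2  2  2  1
3  0  3  1  3
1  0  1  0  3

2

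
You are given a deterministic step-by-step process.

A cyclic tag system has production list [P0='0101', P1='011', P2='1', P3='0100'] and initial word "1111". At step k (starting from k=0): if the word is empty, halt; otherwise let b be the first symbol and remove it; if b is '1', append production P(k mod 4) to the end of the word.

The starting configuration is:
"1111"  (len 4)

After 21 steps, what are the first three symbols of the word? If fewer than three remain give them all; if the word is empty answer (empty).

000

t=0: "1111"  (len 4)
t=1: "1110101"  (len 7)
t=2: "110101011"  (len 9)
t=3: "101010111"  (len 9)
t=4: "010101110100"  (len 12)
t=5: "10101110100"  (len 11)
t=6: "0101110100011"  (len 13)
t=7: "101110100011"  (len 12)
t=8: "011101000110100"  (len 15)
t=9: "11101000110100"  (len 14)
t=10: "1101000110100011"  (len 16)
t=11: "1010001101000111"  (len 16)
t=12: "0100011010001110100"  (len 19)
t=13: "100011010001110100"  (len 18)
t=14: "00011010001110100011"  (len 20)
t=15: "0011010001110100011"  (len 19)
t=16: "011010001110100011"  (len 18)
t=17: "11010001110100011"  (len 17)
t=18: "1010001110100011011"  (len 19)
t=19: "0100011101000110111"  (len 19)
t=20: "100011101000110111"  (len 18)
t=21: "000111010001101110101"  (len 21)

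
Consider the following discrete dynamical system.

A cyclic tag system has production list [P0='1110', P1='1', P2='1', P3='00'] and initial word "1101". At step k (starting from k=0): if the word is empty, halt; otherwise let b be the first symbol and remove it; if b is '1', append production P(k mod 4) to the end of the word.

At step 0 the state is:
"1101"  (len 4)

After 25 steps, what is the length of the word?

[0] "1101"  (len 4)
[1] "1011110"  (len 7)
[2] "0111101"  (len 7)
[3] "111101"  (len 6)
[4] "1110100"  (len 7)
[5] "1101001110"  (len 10)
[6] "1010011101"  (len 10)
[7] "0100111011"  (len 10)
[8] "100111011"  (len 9)
[9] "001110111110"  (len 12)
[10] "01110111110"  (len 11)
[11] "1110111110"  (len 10)
[12] "11011111000"  (len 11)
[13] "10111110001110"  (len 14)
[14] "01111100011101"  (len 14)
[15] "1111100011101"  (len 13)
[16] "11110001110100"  (len 14)
[17] "11100011101001110"  (len 17)
[18] "11000111010011101"  (len 17)
[19] "10001110100111011"  (len 17)
[20] "000111010011101100"  (len 18)
[21] "00111010011101100"  (len 17)
[22] "0111010011101100"  (len 16)
[23] "111010011101100"  (len 15)
[24] "1101001110110000"  (len 16)
[25] "1010011101100001110"  (len 19)

19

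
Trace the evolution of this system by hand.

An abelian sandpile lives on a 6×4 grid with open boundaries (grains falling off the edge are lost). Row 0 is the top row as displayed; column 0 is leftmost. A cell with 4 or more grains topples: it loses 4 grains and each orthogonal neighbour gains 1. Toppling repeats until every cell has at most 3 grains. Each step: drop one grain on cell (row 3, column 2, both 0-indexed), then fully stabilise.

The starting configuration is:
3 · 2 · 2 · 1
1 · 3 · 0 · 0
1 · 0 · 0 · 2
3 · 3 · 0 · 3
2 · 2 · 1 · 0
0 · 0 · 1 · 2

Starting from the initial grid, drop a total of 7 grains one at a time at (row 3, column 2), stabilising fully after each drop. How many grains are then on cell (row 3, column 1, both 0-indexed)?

2

step 0: 3 · 2 · 2 · 1
1 · 3 · 0 · 0
1 · 0 · 0 · 2
3 · 3 · 0 · 3
2 · 2 · 1 · 0
0 · 0 · 1 · 2
step 1: 3 · 2 · 2 · 1
1 · 3 · 0 · 0
1 · 0 · 0 · 2
3 · 3 · 1 · 3
2 · 2 · 1 · 0
0 · 0 · 1 · 2
step 2: 3 · 2 · 2 · 1
1 · 3 · 0 · 0
1 · 0 · 0 · 2
3 · 3 · 2 · 3
2 · 2 · 1 · 0
0 · 0 · 1 · 2
step 3: 3 · 2 · 2 · 1
1 · 3 · 0 · 0
1 · 0 · 0 · 2
3 · 3 · 3 · 3
2 · 2 · 1 · 0
0 · 0 · 1 · 2
step 4: 3 · 2 · 2 · 1
1 · 3 · 0 · 0
2 · 1 · 1 · 3
0 · 1 · 2 · 0
3 · 3 · 2 · 1
0 · 0 · 1 · 2
step 5: 3 · 2 · 2 · 1
1 · 3 · 0 · 0
2 · 1 · 1 · 3
0 · 1 · 3 · 0
3 · 3 · 2 · 1
0 · 0 · 1 · 2
step 6: 3 · 2 · 2 · 1
1 · 3 · 0 · 0
2 · 1 · 2 · 3
0 · 2 · 0 · 1
3 · 3 · 3 · 1
0 · 0 · 1 · 2
step 7: 3 · 2 · 2 · 1
1 · 3 · 0 · 0
2 · 1 · 2 · 3
0 · 2 · 1 · 1
3 · 3 · 3 · 1
0 · 0 · 1 · 2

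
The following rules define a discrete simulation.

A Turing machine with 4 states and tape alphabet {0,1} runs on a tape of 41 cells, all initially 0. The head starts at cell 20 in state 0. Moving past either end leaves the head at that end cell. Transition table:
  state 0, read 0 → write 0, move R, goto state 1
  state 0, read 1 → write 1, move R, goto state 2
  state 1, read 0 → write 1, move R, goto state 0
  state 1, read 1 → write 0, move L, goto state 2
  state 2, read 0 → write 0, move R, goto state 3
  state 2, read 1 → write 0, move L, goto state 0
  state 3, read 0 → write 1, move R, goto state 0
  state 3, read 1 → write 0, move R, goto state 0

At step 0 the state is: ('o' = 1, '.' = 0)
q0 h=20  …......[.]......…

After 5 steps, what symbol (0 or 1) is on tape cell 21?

1

t=0: q0 h=20  …......[.]......…
t=1: q1 h=21  …......[.]......…
t=2: q0 h=22  ….....o[.]......…
t=3: q1 h=23  …....o.[.]......…
t=4: q0 h=24  …...o.o[.]......…
t=5: q1 h=25  …..o.o.[.]......…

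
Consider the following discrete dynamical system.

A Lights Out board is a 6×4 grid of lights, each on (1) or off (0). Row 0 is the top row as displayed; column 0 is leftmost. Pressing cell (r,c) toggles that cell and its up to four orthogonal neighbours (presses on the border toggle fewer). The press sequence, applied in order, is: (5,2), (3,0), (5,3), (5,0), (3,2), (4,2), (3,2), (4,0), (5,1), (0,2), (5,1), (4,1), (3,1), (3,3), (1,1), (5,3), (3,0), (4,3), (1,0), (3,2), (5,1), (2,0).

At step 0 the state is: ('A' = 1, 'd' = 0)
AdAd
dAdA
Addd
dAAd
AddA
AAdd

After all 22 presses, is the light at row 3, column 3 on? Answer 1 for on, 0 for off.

t=0: AdAd
dAdA
Addd
dAAd
AddA
AAdd
t=1: AdAd
dAdA
Addd
dAAd
AdAA
AdAA
t=2: AdAd
dAdA
dddd
AdAd
ddAA
AdAA
t=3: AdAd
dAdA
dddd
AdAd
ddAd
Addd
t=4: AdAd
dAdA
dddd
AdAd
AdAd
dAdd
t=5: AdAd
dAdA
ddAd
AAdA
Addd
dAdd
t=6: AdAd
dAdA
ddAd
AAAA
AAAA
dAAd
t=7: AdAd
dAdA
dddd
Addd
AAdA
dAAd
t=8: AdAd
dAdA
dddd
dddd
dddA
AAAd
t=9: AdAd
dAdA
dddd
dddd
dAdA
dddd
t=10: AAdA
dAAA
dddd
dddd
dAdA
dddd
t=11: AAdA
dAAA
dddd
dddd
dddA
AAAd
t=12: AAdA
dAAA
dddd
dAdd
AAAA
AdAd
t=13: AAdA
dAAA
dAdd
AdAd
AdAA
AdAd
t=14: AAdA
dAAA
dAdA
AddA
AdAd
AdAd
t=15: AddA
AddA
dddA
AddA
AdAd
AdAd
t=16: AddA
AddA
dddA
AddA
AdAA
AddA
t=17: AddA
AddA
AddA
dAdA
ddAA
AddA
t=18: AddA
AddA
AddA
dAdd
dddd
Addd
t=19: dddA
dAdA
dddA
dAdd
dddd
Addd
t=20: dddA
dAdA
ddAA
ddAA
ddAd
Addd
t=21: dddA
dAdA
ddAA
ddAA
dAAd
dAAd
t=22: dddA
AAdA
AAAA
AdAA
dAAd
dAAd

1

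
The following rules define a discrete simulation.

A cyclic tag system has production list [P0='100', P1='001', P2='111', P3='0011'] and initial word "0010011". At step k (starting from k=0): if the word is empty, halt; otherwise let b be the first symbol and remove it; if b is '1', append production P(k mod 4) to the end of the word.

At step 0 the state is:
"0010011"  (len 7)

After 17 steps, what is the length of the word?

22

step 0: "0010011"  (len 7)
step 1: "010011"  (len 6)
step 2: "10011"  (len 5)
step 3: "0011111"  (len 7)
step 4: "011111"  (len 6)
step 5: "11111"  (len 5)
step 6: "1111001"  (len 7)
step 7: "111001111"  (len 9)
step 8: "110011110011"  (len 12)
step 9: "10011110011100"  (len 14)
step 10: "0011110011100001"  (len 16)
step 11: "011110011100001"  (len 15)
step 12: "11110011100001"  (len 14)
step 13: "1110011100001100"  (len 16)
step 14: "110011100001100001"  (len 18)
step 15: "10011100001100001111"  (len 20)
step 16: "00111000011000011110011"  (len 23)
step 17: "0111000011000011110011"  (len 22)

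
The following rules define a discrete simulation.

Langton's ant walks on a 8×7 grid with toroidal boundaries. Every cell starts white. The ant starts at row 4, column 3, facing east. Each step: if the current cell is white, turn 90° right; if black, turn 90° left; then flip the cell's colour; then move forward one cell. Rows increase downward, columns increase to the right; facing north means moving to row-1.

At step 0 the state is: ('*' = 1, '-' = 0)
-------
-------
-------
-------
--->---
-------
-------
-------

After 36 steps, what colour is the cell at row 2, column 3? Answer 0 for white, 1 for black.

[0] -------
-------
-------
-------
--->---
-------
-------
-------
[1] -------
-------
-------
-------
---*---
---v---
-------
-------
[2] -------
-------
-------
-------
---*---
--<*---
-------
-------
[3] -------
-------
-------
-------
--^*---
--**---
-------
-------
[4] -------
-------
-------
-------
--*>---
--**---
-------
-------
[5] -------
-------
-------
---^---
--*----
--**---
-------
-------
[6] -------
-------
-------
---*>--
--*----
--**---
-------
-------
[7] -------
-------
-------
---**--
--*-v--
--**---
-------
-------
[8] -------
-------
-------
---**--
--*<*--
--**---
-------
-------
[9] -------
-------
-------
---^*--
--***--
--**---
-------
-------
[10] -------
-------
-------
--<-*--
--***--
--**---
-------
-------
[11] -------
-------
--^----
--*-*--
--***--
--**---
-------
-------
[12] -------
-------
--*>---
--*-*--
--***--
--**---
-------
-------
[13] -------
-------
--**---
--*v*--
--***--
--**---
-------
-------
[14] -------
-------
--**---
--<**--
--***--
--**---
-------
-------
[15] -------
-------
--**---
---**--
--v**--
--**---
-------
-------
[16] -------
-------
--**---
---**--
--->*--
--**---
-------
-------
[17] -------
-------
--**---
---^*--
----*--
--**---
-------
-------
[18] -------
-------
--**---
--<-*--
----*--
--**---
-------
-------
[19] -------
-------
--^*---
--*-*--
----*--
--**---
-------
-------
[20] -------
-------
-<-*---
--*-*--
----*--
--**---
-------
-------
[21] -------
-^-----
-*-*---
--*-*--
----*--
--**---
-------
-------
[22] -------
-*>----
-*-*---
--*-*--
----*--
--**---
-------
-------
[23] -------
-**----
-*v*---
--*-*--
----*--
--**---
-------
-------
[24] -------
-**----
-<**---
--*-*--
----*--
--**---
-------
-------
[25] -------
-**----
--**---
-v*-*--
----*--
--**---
-------
-------
[26] -------
-**----
--**---
<**-*--
----*--
--**---
-------
-------
[27] -------
-**----
^-**---
***-*--
----*--
--**---
-------
-------
[28] -------
-**----
*>**---
***-*--
----*--
--**---
-------
-------
[29] -------
-**----
****---
*v*-*--
----*--
--**---
-------
-------
[30] -------
-**----
****---
*->-*--
----*--
--**---
-------
-------
[31] -------
-**----
**^*---
*---*--
----*--
--**---
-------
-------
[32] -------
-**----
*<-*---
*---*--
----*--
--**---
-------
-------
[33] -------
-**----
*--*---
*v--*--
----*--
--**---
-------
-------
[34] -------
-**----
*--*---
<*--*--
----*--
--**---
-------
-------
[35] -------
-**----
*--*---
-*--*--
v---*--
--**---
-------
-------
[36] -------
-**----
*--*---
-*--*--
*---*-<
--**---
-------
-------

1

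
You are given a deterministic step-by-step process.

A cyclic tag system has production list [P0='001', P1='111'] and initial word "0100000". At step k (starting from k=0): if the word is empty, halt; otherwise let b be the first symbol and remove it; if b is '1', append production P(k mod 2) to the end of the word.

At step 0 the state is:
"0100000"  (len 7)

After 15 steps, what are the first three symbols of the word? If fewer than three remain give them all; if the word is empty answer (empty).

111

t=0: "0100000"  (len 7)
t=1: "100000"  (len 6)
t=2: "00000111"  (len 8)
t=3: "0000111"  (len 7)
t=4: "000111"  (len 6)
t=5: "00111"  (len 5)
t=6: "0111"  (len 4)
t=7: "111"  (len 3)
t=8: "11111"  (len 5)
t=9: "1111001"  (len 7)
t=10: "111001111"  (len 9)
t=11: "11001111001"  (len 11)
t=12: "1001111001111"  (len 13)
t=13: "001111001111001"  (len 15)
t=14: "01111001111001"  (len 14)
t=15: "1111001111001"  (len 13)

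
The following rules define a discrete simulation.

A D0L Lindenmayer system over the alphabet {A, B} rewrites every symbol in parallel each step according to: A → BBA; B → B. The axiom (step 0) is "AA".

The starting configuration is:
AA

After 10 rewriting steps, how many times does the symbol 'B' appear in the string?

k=0  AA
k=1  BBABBA
k=2  BBBBABBBBA
k=3  BBBBBBABBBBBBA
k=4  BBBBBBBBABBBBBBBBA
k=5  BBBBBBBBBBABBBBBBBBBBA
k=6  BBBBBBBBBBBBABBBBBBBBBBBBA
k=7  BBBBBBBBBBBBBBABBBBBBBBBBBBBBA
k=8  BBBBBBBBBBBBBBBBABBBBBBBBBBBBBBBBA
k=9  BBBBBBBBBBBBBBBBBBABBBBBBBBBBBBBBBBBBA
k=10  BBBBBBBBBBBBBBBBBBBBABBBBBBBBBBBBBBBBBBBBA

40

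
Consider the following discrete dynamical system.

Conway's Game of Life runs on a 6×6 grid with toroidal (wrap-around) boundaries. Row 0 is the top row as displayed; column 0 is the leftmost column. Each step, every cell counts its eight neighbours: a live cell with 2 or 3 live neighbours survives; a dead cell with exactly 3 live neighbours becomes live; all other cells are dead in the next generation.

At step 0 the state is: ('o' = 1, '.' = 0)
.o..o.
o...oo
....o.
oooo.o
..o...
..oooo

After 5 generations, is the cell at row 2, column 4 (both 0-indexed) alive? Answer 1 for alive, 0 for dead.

1

t=0: .o..o.
o...oo
....o.
oooo.o
..o...
..oooo
t=1: .oo...
o..oo.
..o...
oooooo
......
.oo.oo
t=2: ......
...o..
......
oooooo
......
oooo..
t=3: .o.o..
......
oo...o
oooooo
......
.oo...
t=4: .o....
.oo...
...o..
..ooo.
....oo
.oo...
t=5: o.....
.oo...
.o..o.
..o..o
.o..oo
ooo...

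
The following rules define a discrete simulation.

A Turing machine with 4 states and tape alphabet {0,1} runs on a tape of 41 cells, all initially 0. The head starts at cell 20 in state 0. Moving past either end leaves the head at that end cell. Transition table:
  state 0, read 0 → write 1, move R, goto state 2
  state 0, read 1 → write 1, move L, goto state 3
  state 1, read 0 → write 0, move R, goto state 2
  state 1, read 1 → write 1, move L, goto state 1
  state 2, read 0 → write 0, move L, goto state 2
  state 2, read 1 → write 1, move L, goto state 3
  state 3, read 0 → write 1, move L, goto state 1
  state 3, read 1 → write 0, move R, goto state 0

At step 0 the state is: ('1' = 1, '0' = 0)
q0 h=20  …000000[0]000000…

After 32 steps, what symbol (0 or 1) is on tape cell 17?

1

gen 0: q0 h=20  …000000[0]000000…
gen 1: q2 h=21  …000001[0]000000…
gen 2: q2 h=20  …000000[1]000000…
gen 3: q3 h=19  …000000[0]100000…
gen 4: q1 h=18  …000000[0]110000…
gen 5: q2 h=19  …000000[1]100000…
gen 6: q3 h=18  …000000[0]110000…
gen 7: q1 h=17  …000000[0]111000…
gen 8: q2 h=18  …000000[1]110000…
gen 9: q3 h=17  …000000[0]111000…
gen 10: q1 h=16  …000000[0]111100…
gen 11: q2 h=17  …000000[1]111000…
gen 12: q3 h=16  …000000[0]111100…
gen 13: q1 h=15  …000000[0]111110…
gen 14: q2 h=16  …000000[1]111100…
gen 15: q3 h=15  …000000[0]111110…
gen 16: q1 h=14  …000000[0]111111…
gen 17: q2 h=15  …000000[1]111110…
gen 18: q3 h=14  …000000[0]111111…
gen 19: q1 h=13  …000000[0]111111…
gen 20: q2 h=14  …000000[1]111111…
gen 21: q3 h=13  …000000[0]111111…
gen 22: q1 h=12  …000000[0]111111…
gen 23: q2 h=13  …000000[1]111111…
gen 24: q3 h=12  …000000[0]111111…
gen 25: q1 h=11  …000000[0]111111…
gen 26: q2 h=12  …000000[1]111111…
gen 27: q3 h=11  …000000[0]111111…
gen 28: q1 h=10  …000000[0]111111…
gen 29: q2 h=11  …000000[1]111111…
gen 30: q3 h=10  …000000[0]111111…
gen 31: q1 h= 9  …000000[0]111111…
gen 32: q2 h=10  …000000[1]111111…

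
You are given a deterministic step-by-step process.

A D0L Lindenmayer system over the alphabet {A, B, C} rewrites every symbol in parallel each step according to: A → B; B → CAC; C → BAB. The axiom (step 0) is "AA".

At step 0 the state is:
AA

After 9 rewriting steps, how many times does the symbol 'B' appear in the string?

0) AA
1) BB
2) CACCAC
3) BABBBABBABBBAB
4) CACBCACCACCACBCACCACBCACCACCACBCAC
5) BABBBABCACBABBBABBABBBABBABBBABCACBABBBABBABBBABCACBABBBABBABBBABBABBBABCACBABBBAB
6) CACBCACCACCACBCACBABBBABCACBCACCACCACBCACCACBCACCACCACBCAC…CACBCACCACCACBCACCACBCACCACCACBCACBABBBABCACBCACCACCACBCAC  (len 198)
7) BABBBABCACBABBBABBABBBABBABBBABCACBABBBABCACBCACCACCACBCAC…CACBCACCACCACBCACBABBBABCACBABBBABBABBBABBABBBABCACBABBBAB  (len 478)
8) CACBCACCACCACBCACBABBBABCACBCACCACCACBCACCACBCACCACCACBCAC…CACBCACCACCACBCACCACBCACCACCACBCACBABBBABCACBCACCACCACBCAC  (len 1154)
9) BABBBABCACBABBBABBABBBABBABBBABCACBABBBABCACBCACCACCACBCAC…CACBCACCACCACBCACBABBBABCACBABBBABBABBBABBABBBABCACBABBBAB  (len 2786)

1370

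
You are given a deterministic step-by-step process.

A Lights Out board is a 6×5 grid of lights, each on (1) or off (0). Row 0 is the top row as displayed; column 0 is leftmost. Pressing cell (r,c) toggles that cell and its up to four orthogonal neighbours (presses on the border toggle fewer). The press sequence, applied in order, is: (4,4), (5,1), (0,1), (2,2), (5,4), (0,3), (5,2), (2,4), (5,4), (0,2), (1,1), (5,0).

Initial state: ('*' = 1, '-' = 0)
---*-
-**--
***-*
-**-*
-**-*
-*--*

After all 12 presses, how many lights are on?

t=0: ---*-
-**--
***-*
-**-*
-**-*
-*--*
t=1: ---*-
-**--
***-*
-**--
-***-
-*---
t=2: ---*-
-**--
***-*
-**--
--**-
*-*--
t=3: ****-
--*--
***-*
-**--
--**-
*-*--
t=4: ****-
-----
*--**
-*---
--**-
*-*--
t=5: ****-
-----
*--**
-*---
--***
*-***
t=6: **--*
---*-
*--**
-*---
--***
*-***
t=7: **--*
---*-
*--**
-*---
---**
**--*
t=8: **--*
---**
*----
-*--*
---**
**--*
t=9: **--*
---**
*----
-*--*
---*-
**-*-
t=10: *-***
--***
*----
-*--*
---*-
**-*-
t=11: *****
**-**
**---
-*--*
---*-
**-*-
t=12: *****
**-**
**---
-*--*
*--*-
---*-

16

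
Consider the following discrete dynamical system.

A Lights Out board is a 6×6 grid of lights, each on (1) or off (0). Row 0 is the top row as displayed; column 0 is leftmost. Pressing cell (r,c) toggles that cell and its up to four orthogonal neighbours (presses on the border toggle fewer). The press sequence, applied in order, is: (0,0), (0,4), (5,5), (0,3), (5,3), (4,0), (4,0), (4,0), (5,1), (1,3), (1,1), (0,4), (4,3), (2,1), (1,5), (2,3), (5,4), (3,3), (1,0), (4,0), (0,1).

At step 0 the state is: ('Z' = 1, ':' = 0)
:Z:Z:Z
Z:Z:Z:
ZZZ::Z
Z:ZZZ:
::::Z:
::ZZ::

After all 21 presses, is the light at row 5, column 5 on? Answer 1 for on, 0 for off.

0

t=0: :Z:Z:Z
Z:Z:Z:
ZZZ::Z
Z:ZZZ:
::::Z:
::ZZ::
t=1: Z::Z:Z
::Z:Z:
ZZZ::Z
Z:ZZZ:
::::Z:
::ZZ::
t=2: Z:::Z:
::Z:::
ZZZ::Z
Z:ZZZ:
::::Z:
::ZZ::
t=3: Z:::Z:
::Z:::
ZZZ::Z
Z:ZZZ:
::::ZZ
::ZZZZ
t=4: Z:ZZ::
::ZZ::
ZZZ::Z
Z:ZZZ:
::::ZZ
::ZZZZ
t=5: Z:ZZ::
::ZZ::
ZZZ::Z
Z:ZZZ:
:::ZZZ
:::::Z
t=6: Z:ZZ::
::ZZ::
ZZZ::Z
::ZZZ:
ZZ:ZZZ
Z::::Z
t=7: Z:ZZ::
::ZZ::
ZZZ::Z
Z:ZZZ:
:::ZZZ
:::::Z
t=8: Z:ZZ::
::ZZ::
ZZZ::Z
::ZZZ:
ZZ:ZZZ
Z::::Z
t=9: Z:ZZ::
::ZZ::
ZZZ::Z
::ZZZ:
Z::ZZZ
:ZZ::Z
t=10: Z:Z:::
::::Z:
ZZZZ:Z
::ZZZ:
Z::ZZZ
:ZZ::Z
t=11: ZZZ:::
ZZZ:Z:
Z:ZZ:Z
::ZZZ:
Z::ZZZ
:ZZ::Z
t=12: ZZZZZZ
ZZZ:::
Z:ZZ:Z
::ZZZ:
Z::ZZZ
:ZZ::Z
t=13: ZZZZZZ
ZZZ:::
Z:ZZ:Z
::Z:Z:
Z:Z::Z
:ZZZ:Z
t=14: ZZZZZZ
Z:Z:::
:Z:Z:Z
:ZZ:Z:
Z:Z::Z
:ZZZ:Z
t=15: ZZZZZ:
Z:Z:ZZ
:Z:Z::
:ZZ:Z:
Z:Z::Z
:ZZZ:Z
t=16: ZZZZZ:
Z:ZZZZ
:ZZ:Z:
:ZZZZ:
Z:Z::Z
:ZZZ:Z
t=17: ZZZZZ:
Z:ZZZZ
:ZZ:Z:
:ZZZZ:
Z:Z:ZZ
:ZZ:Z:
t=18: ZZZZZ:
Z:ZZZZ
:ZZZZ:
:Z::::
Z:ZZZZ
:ZZ:Z:
t=19: :ZZZZ:
:ZZZZZ
ZZZZZ:
:Z::::
Z:ZZZZ
:ZZ:Z:
t=20: :ZZZZ:
:ZZZZZ
ZZZZZ:
ZZ::::
:ZZZZZ
ZZZ:Z:
t=21: Z::ZZ:
::ZZZZ
ZZZZZ:
ZZ::::
:ZZZZZ
ZZZ:Z:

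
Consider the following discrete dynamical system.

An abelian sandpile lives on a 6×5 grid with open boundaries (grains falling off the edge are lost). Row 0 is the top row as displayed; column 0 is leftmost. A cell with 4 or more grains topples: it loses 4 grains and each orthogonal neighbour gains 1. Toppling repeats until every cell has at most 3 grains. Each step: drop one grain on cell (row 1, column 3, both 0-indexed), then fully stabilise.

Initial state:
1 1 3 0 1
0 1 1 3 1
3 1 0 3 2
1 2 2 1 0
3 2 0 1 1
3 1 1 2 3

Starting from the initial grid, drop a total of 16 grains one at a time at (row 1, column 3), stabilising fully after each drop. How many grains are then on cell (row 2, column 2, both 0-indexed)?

t=0: 1 1 3 0 1
0 1 1 3 1
3 1 0 3 2
1 2 2 1 0
3 2 0 1 1
3 1 1 2 3
t=1: 1 1 3 1 1
0 1 2 1 2
3 1 1 0 3
1 2 2 2 0
3 2 0 1 1
3 1 1 2 3
t=2: 1 1 3 1 1
0 1 2 2 2
3 1 1 0 3
1 2 2 2 0
3 2 0 1 1
3 1 1 2 3
t=3: 1 1 3 1 1
0 1 2 3 2
3 1 1 0 3
1 2 2 2 0
3 2 0 1 1
3 1 1 2 3
t=4: 1 1 3 2 1
0 1 3 0 3
3 1 1 1 3
1 2 2 2 0
3 2 0 1 1
3 1 1 2 3
t=5: 1 1 3 2 1
0 1 3 1 3
3 1 1 1 3
1 2 2 2 0
3 2 0 1 1
3 1 1 2 3
t=6: 1 1 3 2 1
0 1 3 2 3
3 1 1 1 3
1 2 2 2 0
3 2 0 1 1
3 1 1 2 3
t=7: 1 1 3 2 1
0 1 3 3 3
3 1 1 1 3
1 2 2 2 0
3 2 0 1 1
3 1 1 2 3
t=8: 1 2 1 0 3
0 2 1 3 1
3 1 2 3 0
1 2 2 2 1
3 2 0 1 1
3 1 1 2 3
t=9: 1 2 1 1 3
0 2 2 1 2
3 1 3 0 1
1 2 2 3 1
3 2 0 1 1
3 1 1 2 3
t=10: 1 2 1 1 3
0 2 2 2 2
3 1 3 0 1
1 2 2 3 1
3 2 0 1 1
3 1 1 2 3
t=11: 1 2 1 1 3
0 2 2 3 2
3 1 3 0 1
1 2 2 3 1
3 2 0 1 1
3 1 1 2 3
t=12: 1 2 1 2 3
0 2 3 0 3
3 1 3 1 1
1 2 2 3 1
3 2 0 1 1
3 1 1 2 3
t=13: 1 2 1 2 3
0 2 3 1 3
3 1 3 1 1
1 2 2 3 1
3 2 0 1 1
3 1 1 2 3
t=14: 1 2 1 2 3
0 2 3 2 3
3 1 3 1 1
1 2 2 3 1
3 2 0 1 1
3 1 1 2 3
t=15: 1 2 1 2 3
0 2 3 3 3
3 1 3 1 1
1 2 2 3 1
3 2 0 1 1
3 1 1 2 3
t=16: 1 2 3 0 1
0 3 1 3 1
3 2 0 3 2
1 2 3 3 1
3 2 0 1 1
3 1 1 2 3

0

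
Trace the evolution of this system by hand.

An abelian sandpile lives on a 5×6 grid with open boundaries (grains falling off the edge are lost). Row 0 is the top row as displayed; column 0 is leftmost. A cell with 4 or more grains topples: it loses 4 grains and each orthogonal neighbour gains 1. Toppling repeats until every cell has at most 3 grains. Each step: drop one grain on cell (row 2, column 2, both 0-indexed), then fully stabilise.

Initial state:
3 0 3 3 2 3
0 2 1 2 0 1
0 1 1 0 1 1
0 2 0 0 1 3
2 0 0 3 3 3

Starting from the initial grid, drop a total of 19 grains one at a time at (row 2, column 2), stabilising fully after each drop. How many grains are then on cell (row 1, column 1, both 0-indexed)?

[0] 3 0 3 3 2 3
0 2 1 2 0 1
0 1 1 0 1 1
0 2 0 0 1 3
2 0 0 3 3 3
[1] 3 0 3 3 2 3
0 2 1 2 0 1
0 1 2 0 1 1
0 2 0 0 1 3
2 0 0 3 3 3
[2] 3 0 3 3 2 3
0 2 1 2 0 1
0 1 3 0 1 1
0 2 0 0 1 3
2 0 0 3 3 3
[3] 3 0 3 3 2 3
0 2 2 2 0 1
0 2 0 1 1 1
0 2 1 0 1 3
2 0 0 3 3 3
[4] 3 0 3 3 2 3
0 2 2 2 0 1
0 2 1 1 1 1
0 2 1 0 1 3
2 0 0 3 3 3
[5] 3 0 3 3 2 3
0 2 2 2 0 1
0 2 2 1 1 1
0 2 1 0 1 3
2 0 0 3 3 3
[6] 3 0 3 3 2 3
0 2 2 2 0 1
0 2 3 1 1 1
0 2 1 0 1 3
2 0 0 3 3 3
[7] 3 0 3 3 2 3
0 2 3 2 0 1
0 3 0 2 1 1
0 2 2 0 1 3
2 0 0 3 3 3
[8] 3 0 3 3 2 3
0 2 3 2 0 1
0 3 1 2 1 1
0 2 2 0 1 3
2 0 0 3 3 3
[9] 3 0 3 3 2 3
0 2 3 2 0 1
0 3 2 2 1 1
0 2 2 0 1 3
2 0 0 3 3 3
[10] 3 0 3 3 2 3
0 2 3 2 0 1
0 3 3 2 1 1
0 2 2 0 1 3
2 0 0 3 3 3
[11] 3 2 1 1 3 3
1 0 3 1 1 1
1 1 3 0 2 1
0 3 3 1 1 3
2 0 0 3 3 3
[12] 3 2 2 1 3 3
1 1 0 2 1 1
1 3 2 1 2 1
1 0 1 2 1 3
2 1 1 3 3 3
[13] 3 2 2 1 3 3
1 1 0 2 1 1
1 3 3 1 2 1
1 0 1 2 1 3
2 1 1 3 3 3
[14] 3 2 2 1 3 3
1 2 1 2 1 1
2 0 1 2 2 1
1 1 2 2 1 3
2 1 1 3 3 3
[15] 3 2 2 1 3 3
1 2 1 2 1 1
2 0 2 2 2 1
1 1 2 2 1 3
2 1 1 3 3 3
[16] 3 2 2 1 3 3
1 2 1 2 1 1
2 0 3 2 2 1
1 1 2 2 1 3
2 1 1 3 3 3
[17] 3 2 2 1 3 3
1 2 2 2 1 1
2 1 0 3 2 1
1 1 3 2 1 3
2 1 1 3 3 3
[18] 3 2 2 1 3 3
1 2 2 2 1 1
2 1 1 3 2 1
1 1 3 2 1 3
2 1 1 3 3 3
[19] 3 2 2 1 3 3
1 2 2 2 1 1
2 1 2 3 2 1
1 1 3 2 1 3
2 1 1 3 3 3

2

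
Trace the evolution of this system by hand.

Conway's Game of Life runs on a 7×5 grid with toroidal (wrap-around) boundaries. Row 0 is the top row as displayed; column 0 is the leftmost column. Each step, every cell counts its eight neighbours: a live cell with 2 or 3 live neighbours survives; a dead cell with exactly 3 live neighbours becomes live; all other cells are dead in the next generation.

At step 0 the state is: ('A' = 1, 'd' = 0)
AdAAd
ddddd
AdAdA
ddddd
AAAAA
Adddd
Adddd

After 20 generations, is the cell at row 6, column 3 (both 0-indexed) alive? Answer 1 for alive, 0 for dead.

k=0  AdAAd
ddddd
AdAdA
ddddd
AAAAA
Adddd
Adddd
k=1  dAddA
AdAdd
ddddd
ddddd
AAAAA
ddAAd
Adddd
k=2  dAddA
AAddd
ddddd
AAAAA
AAddA
ddddd
AAAAA
k=3  ddddd
AAddd
dddAd
ddAAd
ddddd
ddddd
dAAAA
k=4  dddAA
ddddd
dAdAA
ddAAd
ddddd
ddAAd
ddAAd
k=5  ddAAA
AdAdd
dddAA
ddAAA
ddddd
ddAAd
ddddd
k=6  dAAAA
AAAdd
AAddd
ddAdA
ddddA
ddddd
ddddA
k=7  ddddA
ddddd
dddAA
dAdAA
dddAd
ddddd
AdAdA
k=8  AddAA
dddAA
AdAAA
Adddd
ddAAA
dddAA
AddAA
k=9  ddAdd
dAddd
AAAdd
Adddd
AdAdd
ddddd
ddAdd
k=10  dAAdd
Adddd
AdAdd
AdAdA
dAddd
dAddd
ddddd
k=11  dAddd
AdAdd
AddAd
AdAAA
dAAdd
ddddd
dAAdd
k=12  Adddd
AdAdA
Adddd
Adddd
AAAdA
ddddd
dAAdd
k=13  AdAAA
AdddA
Adddd
ddddd
AAddA
dddAd
dAddd
k=14  ddAAd
ddddd
AdddA
dAddA
AdddA
dAAdA
AAddd
k=15  dAAdd
dddAA
AdddA
dAdAd
ddAdA
ddAAA
AdddA
k=16  dAAdd
dAAAA
AdAdd
dAAAd
AAddA
dAAdd
AdddA
k=17  ddddd
ddddA
Adddd
dddAd
ddddA
ddAAd
AddAd
k=18  ddddA
ddddd
ddddA
ddddA
ddAdA
ddAAd
ddAAA
k=19  ddddA
ddddd
ddddd
AdddA
ddAdA
dAddd
ddAdA
k=20  dddAd
ddddd
ddddd
AddAA
dAdAA
AAAdd
AddAd

1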